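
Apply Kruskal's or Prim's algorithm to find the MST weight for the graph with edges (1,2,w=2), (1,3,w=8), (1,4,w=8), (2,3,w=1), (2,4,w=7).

Apply Kruskal's algorithm (sort edges by weight, add if no cycle):

Sorted edges by weight:
  (2,3) w=1
  (1,2) w=2
  (2,4) w=7
  (1,3) w=8
  (1,4) w=8

Add edge (2,3) w=1 -- no cycle. Running total: 1
Add edge (1,2) w=2 -- no cycle. Running total: 3
Add edge (2,4) w=7 -- no cycle. Running total: 10

MST edges: (2,3,w=1), (1,2,w=2), (2,4,w=7)
Total MST weight: 1 + 2 + 7 = 10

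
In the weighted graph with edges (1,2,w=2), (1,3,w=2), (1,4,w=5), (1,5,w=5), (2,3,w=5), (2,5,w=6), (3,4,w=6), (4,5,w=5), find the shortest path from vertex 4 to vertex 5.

Step 1: Build adjacency list with weights:
  1: 2(w=2), 3(w=2), 4(w=5), 5(w=5)
  2: 1(w=2), 3(w=5), 5(w=6)
  3: 1(w=2), 2(w=5), 4(w=6)
  4: 1(w=5), 3(w=6), 5(w=5)
  5: 1(w=5), 2(w=6), 4(w=5)

Step 2: Apply Dijkstra's algorithm from vertex 4:
  Visit vertex 4 (distance=0)
    Update dist[1] = 5
    Update dist[3] = 6
    Update dist[5] = 5
  Visit vertex 1 (distance=5)
    Update dist[2] = 7
  Visit vertex 5 (distance=5)

Step 3: Shortest path: 4 -> 5
Total weight: 5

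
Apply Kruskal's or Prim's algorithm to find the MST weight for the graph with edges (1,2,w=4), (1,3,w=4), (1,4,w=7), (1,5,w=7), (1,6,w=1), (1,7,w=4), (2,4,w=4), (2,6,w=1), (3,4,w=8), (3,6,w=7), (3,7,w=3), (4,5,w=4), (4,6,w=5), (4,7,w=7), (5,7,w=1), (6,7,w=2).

Apply Kruskal's algorithm (sort edges by weight, add if no cycle):

Sorted edges by weight:
  (1,6) w=1
  (2,6) w=1
  (5,7) w=1
  (6,7) w=2
  (3,7) w=3
  (1,2) w=4
  (1,3) w=4
  (1,7) w=4
  (2,4) w=4
  (4,5) w=4
  (4,6) w=5
  (1,5) w=7
  (1,4) w=7
  (3,6) w=7
  (4,7) w=7
  (3,4) w=8

Add edge (1,6) w=1 -- no cycle. Running total: 1
Add edge (2,6) w=1 -- no cycle. Running total: 2
Add edge (5,7) w=1 -- no cycle. Running total: 3
Add edge (6,7) w=2 -- no cycle. Running total: 5
Add edge (3,7) w=3 -- no cycle. Running total: 8
Skip edge (1,2) w=4 -- would create cycle
Skip edge (1,3) w=4 -- would create cycle
Skip edge (1,7) w=4 -- would create cycle
Add edge (2,4) w=4 -- no cycle. Running total: 12

MST edges: (1,6,w=1), (2,6,w=1), (5,7,w=1), (6,7,w=2), (3,7,w=3), (2,4,w=4)
Total MST weight: 1 + 1 + 1 + 2 + 3 + 4 = 12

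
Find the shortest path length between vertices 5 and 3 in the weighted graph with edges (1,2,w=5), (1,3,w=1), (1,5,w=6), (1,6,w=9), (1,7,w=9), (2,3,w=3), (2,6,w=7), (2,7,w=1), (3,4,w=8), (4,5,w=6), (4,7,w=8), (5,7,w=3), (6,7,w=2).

Step 1: Build adjacency list with weights:
  1: 2(w=5), 3(w=1), 5(w=6), 6(w=9), 7(w=9)
  2: 1(w=5), 3(w=3), 6(w=7), 7(w=1)
  3: 1(w=1), 2(w=3), 4(w=8)
  4: 3(w=8), 5(w=6), 7(w=8)
  5: 1(w=6), 4(w=6), 7(w=3)
  6: 1(w=9), 2(w=7), 7(w=2)
  7: 1(w=9), 2(w=1), 4(w=8), 5(w=3), 6(w=2)

Step 2: Apply Dijkstra's algorithm from vertex 5:
  Visit vertex 5 (distance=0)
    Update dist[1] = 6
    Update dist[4] = 6
    Update dist[7] = 3
  Visit vertex 7 (distance=3)
    Update dist[2] = 4
    Update dist[6] = 5
  Visit vertex 2 (distance=4)
    Update dist[3] = 7
  Visit vertex 6 (distance=5)
  Visit vertex 1 (distance=6)
  Visit vertex 4 (distance=6)
  Visit vertex 3 (distance=7)

Step 3: Shortest path: 5 -> 1 -> 3
Total weight: 6 + 1 = 7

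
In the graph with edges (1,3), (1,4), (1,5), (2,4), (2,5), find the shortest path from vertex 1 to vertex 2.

Step 1: Build adjacency list:
  1: 3, 4, 5
  2: 4, 5
  3: 1
  4: 1, 2
  5: 1, 2

Step 2: BFS from vertex 1 to find shortest path to 2:
  vertex 3 reached at distance 1
  vertex 4 reached at distance 1
  vertex 5 reached at distance 1
  vertex 2 reached at distance 2

Step 3: Shortest path: 1 -> 4 -> 2
Path length: 2 edges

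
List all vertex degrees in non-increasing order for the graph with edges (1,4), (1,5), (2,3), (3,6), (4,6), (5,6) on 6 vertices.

Step 1: Count edges incident to each vertex:
  deg(1) = 2 (neighbors: 4, 5)
  deg(2) = 1 (neighbors: 3)
  deg(3) = 2 (neighbors: 2, 6)
  deg(4) = 2 (neighbors: 1, 6)
  deg(5) = 2 (neighbors: 1, 6)
  deg(6) = 3 (neighbors: 3, 4, 5)

Step 2: Sort degrees in non-increasing order:
  Degrees: [2, 1, 2, 2, 2, 3] -> sorted: [3, 2, 2, 2, 2, 1]

Degree sequence: [3, 2, 2, 2, 2, 1]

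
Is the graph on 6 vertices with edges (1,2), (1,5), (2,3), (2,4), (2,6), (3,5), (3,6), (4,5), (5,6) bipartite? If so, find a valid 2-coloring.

Step 1: Attempt 2-coloring using BFS:
  Start at vertex 1, assign color 0
  Color vertex 2 with color 1 (neighbor of 1)
  Color vertex 5 with color 1 (neighbor of 1)
  Color vertex 3 with color 0 (neighbor of 2)
  Color vertex 4 with color 0 (neighbor of 2)
  Color vertex 6 with color 0 (neighbor of 2)

Step 2: Conflict found! Vertices 3 and 6 are adjacent but have the same color.
This means the graph contains an odd cycle.

The graph is NOT bipartite.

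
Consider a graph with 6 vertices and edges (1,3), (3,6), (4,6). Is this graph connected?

Step 1: Build adjacency list from edges:
  1: 3
  2: (none)
  3: 1, 6
  4: 6
  5: (none)
  6: 3, 4

Step 2: Run BFS/DFS from vertex 1:
  Visited: {1, 3, 6, 4}
  Reached 4 of 6 vertices

Step 3: Only 4 of 6 vertices reached. Graph is disconnected.
Connected components: {1, 3, 4, 6}, {2}, {5}
Answer: No, the graph is not connected (3 components).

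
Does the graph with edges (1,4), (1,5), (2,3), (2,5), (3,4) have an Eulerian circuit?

Step 1: Find the degree of each vertex:
  deg(1) = 2
  deg(2) = 2
  deg(3) = 2
  deg(4) = 2
  deg(5) = 2

Step 2: Count vertices with odd degree:
  All vertices have even degree (0 odd-degree vertices)

Step 3: Apply Euler's theorem:
  - Eulerian circuit exists iff graph is connected and all vertices have even degree
  - Eulerian path exists iff graph is connected and has 0 or 2 odd-degree vertices

Graph is connected with 0 odd-degree vertices.
Both Eulerian circuit and Eulerian path exist.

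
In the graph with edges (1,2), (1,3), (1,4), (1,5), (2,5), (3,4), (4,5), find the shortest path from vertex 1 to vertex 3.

Step 1: Build adjacency list:
  1: 2, 3, 4, 5
  2: 1, 5
  3: 1, 4
  4: 1, 3, 5
  5: 1, 2, 4

Step 2: BFS from vertex 1 to find shortest path to 3:
  vertex 2 reached at distance 1
  vertex 3 reached at distance 1

Step 3: Shortest path: 1 -> 3
Path length: 1 edge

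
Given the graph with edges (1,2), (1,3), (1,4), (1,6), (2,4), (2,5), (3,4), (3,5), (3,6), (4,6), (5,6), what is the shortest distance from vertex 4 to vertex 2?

Step 1: Build adjacency list:
  1: 2, 3, 4, 6
  2: 1, 4, 5
  3: 1, 4, 5, 6
  4: 1, 2, 3, 6
  5: 2, 3, 6
  6: 1, 3, 4, 5

Step 2: BFS from vertex 4 to find shortest path to 2:
  vertex 1 reached at distance 1
  vertex 2 reached at distance 1

Step 3: Shortest path: 4 -> 2
Path length: 1 edge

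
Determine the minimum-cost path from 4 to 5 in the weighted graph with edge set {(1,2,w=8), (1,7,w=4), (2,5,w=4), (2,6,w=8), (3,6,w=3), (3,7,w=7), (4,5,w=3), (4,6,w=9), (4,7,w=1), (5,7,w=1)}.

Step 1: Build adjacency list with weights:
  1: 2(w=8), 7(w=4)
  2: 1(w=8), 5(w=4), 6(w=8)
  3: 6(w=3), 7(w=7)
  4: 5(w=3), 6(w=9), 7(w=1)
  5: 2(w=4), 4(w=3), 7(w=1)
  6: 2(w=8), 3(w=3), 4(w=9)
  7: 1(w=4), 3(w=7), 4(w=1), 5(w=1)

Step 2: Apply Dijkstra's algorithm from vertex 4:
  Visit vertex 4 (distance=0)
    Update dist[5] = 3
    Update dist[6] = 9
    Update dist[7] = 1
  Visit vertex 7 (distance=1)
    Update dist[1] = 5
    Update dist[3] = 8
    Update dist[5] = 2
  Visit vertex 5 (distance=2)
    Update dist[2] = 6

Step 3: Shortest path: 4 -> 7 -> 5
Total weight: 1 + 1 = 2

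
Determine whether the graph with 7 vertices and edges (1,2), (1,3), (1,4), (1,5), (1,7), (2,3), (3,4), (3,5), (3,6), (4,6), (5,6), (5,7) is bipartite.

Step 1: Attempt 2-coloring using BFS:
  Start at vertex 1, assign color 0
  Color vertex 2 with color 1 (neighbor of 1)
  Color vertex 3 with color 1 (neighbor of 1)
  Color vertex 4 with color 1 (neighbor of 1)
  Color vertex 5 with color 1 (neighbor of 1)
  Color vertex 7 with color 1 (neighbor of 1)

Step 2: Conflict found! Vertices 2 and 3 are adjacent but have the same color.
This means the graph contains an odd cycle.

The graph is NOT bipartite.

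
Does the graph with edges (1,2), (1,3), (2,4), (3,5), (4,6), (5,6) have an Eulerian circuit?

Step 1: Find the degree of each vertex:
  deg(1) = 2
  deg(2) = 2
  deg(3) = 2
  deg(4) = 2
  deg(5) = 2
  deg(6) = 2

Step 2: Count vertices with odd degree:
  All vertices have even degree (0 odd-degree vertices)

Step 3: Apply Euler's theorem:
  - Eulerian circuit exists iff graph is connected and all vertices have even degree
  - Eulerian path exists iff graph is connected and has 0 or 2 odd-degree vertices

Graph is connected with 0 odd-degree vertices.
Both Eulerian circuit and Eulerian path exist.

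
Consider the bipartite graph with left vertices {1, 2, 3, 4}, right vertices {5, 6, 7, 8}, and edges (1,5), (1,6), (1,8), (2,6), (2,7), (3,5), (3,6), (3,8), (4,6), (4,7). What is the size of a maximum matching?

Step 1: List the neighbors of each left vertex:
  1: 5, 6, 8
  2: 6, 7
  3: 5, 6, 8
  4: 6, 7

Step 2: Greedily match left vertices, then look for augmenting paths:
  Match 1 -- 5
  Match 2 -- 6
  Match 3 -- 8
  Match 4 -- 7
  No augmenting path remains.

Step 3: Verify this is maximum:
  Matching size 4 = min(|L|, |R|) = min(4, 4), which is an upper bound, so this matching is maximum.

Maximum matching: {(1,5), (2,6), (3,8), (4,7)}
Size: 4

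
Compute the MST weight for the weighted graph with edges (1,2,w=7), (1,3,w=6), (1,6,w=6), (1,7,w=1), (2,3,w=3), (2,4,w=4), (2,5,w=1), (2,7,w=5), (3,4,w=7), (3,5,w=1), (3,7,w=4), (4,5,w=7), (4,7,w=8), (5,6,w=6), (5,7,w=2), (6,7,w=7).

Apply Kruskal's algorithm (sort edges by weight, add if no cycle):

Sorted edges by weight:
  (1,7) w=1
  (2,5) w=1
  (3,5) w=1
  (5,7) w=2
  (2,3) w=3
  (2,4) w=4
  (3,7) w=4
  (2,7) w=5
  (1,3) w=6
  (1,6) w=6
  (5,6) w=6
  (1,2) w=7
  (3,4) w=7
  (4,5) w=7
  (6,7) w=7
  (4,7) w=8

Add edge (1,7) w=1 -- no cycle. Running total: 1
Add edge (2,5) w=1 -- no cycle. Running total: 2
Add edge (3,5) w=1 -- no cycle. Running total: 3
Add edge (5,7) w=2 -- no cycle. Running total: 5
Skip edge (2,3) w=3 -- would create cycle
Add edge (2,4) w=4 -- no cycle. Running total: 9
Skip edge (3,7) w=4 -- would create cycle
Skip edge (2,7) w=5 -- would create cycle
Skip edge (1,3) w=6 -- would create cycle
Add edge (1,6) w=6 -- no cycle. Running total: 15

MST edges: (1,7,w=1), (2,5,w=1), (3,5,w=1), (5,7,w=2), (2,4,w=4), (1,6,w=6)
Total MST weight: 1 + 1 + 1 + 2 + 4 + 6 = 15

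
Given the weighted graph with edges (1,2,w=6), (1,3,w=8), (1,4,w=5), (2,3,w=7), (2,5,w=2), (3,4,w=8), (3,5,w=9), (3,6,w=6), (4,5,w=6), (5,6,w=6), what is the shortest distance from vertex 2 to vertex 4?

Step 1: Build adjacency list with weights:
  1: 2(w=6), 3(w=8), 4(w=5)
  2: 1(w=6), 3(w=7), 5(w=2)
  3: 1(w=8), 2(w=7), 4(w=8), 5(w=9), 6(w=6)
  4: 1(w=5), 3(w=8), 5(w=6)
  5: 2(w=2), 3(w=9), 4(w=6), 6(w=6)
  6: 3(w=6), 5(w=6)

Step 2: Apply Dijkstra's algorithm from vertex 2:
  Visit vertex 2 (distance=0)
    Update dist[1] = 6
    Update dist[3] = 7
    Update dist[5] = 2
  Visit vertex 5 (distance=2)
    Update dist[4] = 8
    Update dist[6] = 8
  Visit vertex 1 (distance=6)
  Visit vertex 3 (distance=7)
  Visit vertex 4 (distance=8)

Step 3: Shortest path: 2 -> 5 -> 4
Total weight: 2 + 6 = 8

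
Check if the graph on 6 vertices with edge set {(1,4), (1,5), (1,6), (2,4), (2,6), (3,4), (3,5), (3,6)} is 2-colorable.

Step 1: Attempt 2-coloring using BFS:
  Start at vertex 1, assign color 0
  Color vertex 4 with color 1 (neighbor of 1)
  Color vertex 5 with color 1 (neighbor of 1)
  Color vertex 6 with color 1 (neighbor of 1)
  Color vertex 2 with color 0 (neighbor of 4)
  Color vertex 3 with color 0 (neighbor of 4)

Step 2: 2-coloring succeeded. No conflicts found.
  Set A (color 0): {1, 2, 3}
  Set B (color 1): {4, 5, 6}

The graph is bipartite with partition {1, 2, 3}, {4, 5, 6}.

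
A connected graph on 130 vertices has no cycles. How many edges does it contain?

A tree on n vertices always has exactly n - 1 edges.
For n = 130: edges = 130 - 1 = 129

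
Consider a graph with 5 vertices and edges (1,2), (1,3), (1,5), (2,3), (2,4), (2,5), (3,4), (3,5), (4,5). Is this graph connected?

Step 1: Build adjacency list from edges:
  1: 2, 3, 5
  2: 1, 3, 4, 5
  3: 1, 2, 4, 5
  4: 2, 3, 5
  5: 1, 2, 3, 4

Step 2: Run BFS/DFS from vertex 1:
  Visited: {1, 2, 3, 5, 4}
  Reached 5 of 5 vertices

Step 3: All 5 vertices reached from vertex 1, so the graph is connected.
Answer: Yes, the graph is connected.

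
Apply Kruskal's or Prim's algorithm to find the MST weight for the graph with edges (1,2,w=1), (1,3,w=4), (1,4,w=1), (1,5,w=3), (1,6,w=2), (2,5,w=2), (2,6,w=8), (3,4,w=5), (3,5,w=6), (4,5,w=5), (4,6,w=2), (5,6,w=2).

Apply Kruskal's algorithm (sort edges by weight, add if no cycle):

Sorted edges by weight:
  (1,4) w=1
  (1,2) w=1
  (1,6) w=2
  (2,5) w=2
  (4,6) w=2
  (5,6) w=2
  (1,5) w=3
  (1,3) w=4
  (3,4) w=5
  (4,5) w=5
  (3,5) w=6
  (2,6) w=8

Add edge (1,4) w=1 -- no cycle. Running total: 1
Add edge (1,2) w=1 -- no cycle. Running total: 2
Add edge (1,6) w=2 -- no cycle. Running total: 4
Add edge (2,5) w=2 -- no cycle. Running total: 6
Skip edge (4,6) w=2 -- would create cycle
Skip edge (5,6) w=2 -- would create cycle
Skip edge (1,5) w=3 -- would create cycle
Add edge (1,3) w=4 -- no cycle. Running total: 10

MST edges: (1,4,w=1), (1,2,w=1), (1,6,w=2), (2,5,w=2), (1,3,w=4)
Total MST weight: 1 + 1 + 2 + 2 + 4 = 10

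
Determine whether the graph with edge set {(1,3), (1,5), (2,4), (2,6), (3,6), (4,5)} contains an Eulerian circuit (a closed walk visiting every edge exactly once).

Step 1: Find the degree of each vertex:
  deg(1) = 2
  deg(2) = 2
  deg(3) = 2
  deg(4) = 2
  deg(5) = 2
  deg(6) = 2

Step 2: Count vertices with odd degree:
  All vertices have even degree (0 odd-degree vertices)

Step 3: Apply Euler's theorem:
  - Eulerian circuit exists iff graph is connected and all vertices have even degree
  - Eulerian path exists iff graph is connected and has 0 or 2 odd-degree vertices

Graph is connected with 0 odd-degree vertices.
Both Eulerian circuit and Eulerian path exist.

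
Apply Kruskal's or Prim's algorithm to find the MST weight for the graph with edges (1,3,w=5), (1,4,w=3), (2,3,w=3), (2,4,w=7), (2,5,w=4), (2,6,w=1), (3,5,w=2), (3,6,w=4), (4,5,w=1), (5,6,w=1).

Apply Kruskal's algorithm (sort edges by weight, add if no cycle):

Sorted edges by weight:
  (2,6) w=1
  (4,5) w=1
  (5,6) w=1
  (3,5) w=2
  (1,4) w=3
  (2,3) w=3
  (2,5) w=4
  (3,6) w=4
  (1,3) w=5
  (2,4) w=7

Add edge (2,6) w=1 -- no cycle. Running total: 1
Add edge (4,5) w=1 -- no cycle. Running total: 2
Add edge (5,6) w=1 -- no cycle. Running total: 3
Add edge (3,5) w=2 -- no cycle. Running total: 5
Add edge (1,4) w=3 -- no cycle. Running total: 8

MST edges: (2,6,w=1), (4,5,w=1), (5,6,w=1), (3,5,w=2), (1,4,w=3)
Total MST weight: 1 + 1 + 1 + 2 + 3 = 8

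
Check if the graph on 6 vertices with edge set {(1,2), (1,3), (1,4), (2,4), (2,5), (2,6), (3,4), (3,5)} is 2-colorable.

Step 1: Attempt 2-coloring using BFS:
  Start at vertex 1, assign color 0
  Color vertex 2 with color 1 (neighbor of 1)
  Color vertex 3 with color 1 (neighbor of 1)
  Color vertex 4 with color 1 (neighbor of 1)

Step 2: Conflict found! Vertices 2 and 4 are adjacent but have the same color.
This means the graph contains an odd cycle.

The graph is NOT bipartite.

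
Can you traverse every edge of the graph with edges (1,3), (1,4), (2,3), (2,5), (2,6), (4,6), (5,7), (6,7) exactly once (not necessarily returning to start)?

Step 1: Find the degree of each vertex:
  deg(1) = 2
  deg(2) = 3
  deg(3) = 2
  deg(4) = 2
  deg(5) = 2
  deg(6) = 3
  deg(7) = 2

Step 2: Count vertices with odd degree:
  Odd-degree vertices: 2, 6 (2 total)

Step 3: Apply Euler's theorem:
  - Eulerian circuit exists iff graph is connected and all vertices have even degree
  - Eulerian path exists iff graph is connected and has 0 or 2 odd-degree vertices

Graph is connected with exactly 2 odd-degree vertices (2, 6).
Eulerian path exists (starting and ending at the odd-degree vertices), but no Eulerian circuit.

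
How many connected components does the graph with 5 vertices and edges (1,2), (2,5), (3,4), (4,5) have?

Step 1: Build adjacency list from edges:
  1: 2
  2: 1, 5
  3: 4
  4: 3, 5
  5: 2, 4

Step 2: Run BFS/DFS from vertex 1:
  Visited: {1, 2, 5, 4, 3}
  Reached 5 of 5 vertices

Step 3: All 5 vertices reached from vertex 1, so the graph is connected.
Number of connected components: 1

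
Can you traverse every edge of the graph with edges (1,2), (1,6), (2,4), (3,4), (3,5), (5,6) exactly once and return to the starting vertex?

Step 1: Find the degree of each vertex:
  deg(1) = 2
  deg(2) = 2
  deg(3) = 2
  deg(4) = 2
  deg(5) = 2
  deg(6) = 2

Step 2: Count vertices with odd degree:
  All vertices have even degree (0 odd-degree vertices)

Step 3: Apply Euler's theorem:
  - Eulerian circuit exists iff graph is connected and all vertices have even degree
  - Eulerian path exists iff graph is connected and has 0 or 2 odd-degree vertices

Graph is connected with 0 odd-degree vertices.
Both Eulerian circuit and Eulerian path exist.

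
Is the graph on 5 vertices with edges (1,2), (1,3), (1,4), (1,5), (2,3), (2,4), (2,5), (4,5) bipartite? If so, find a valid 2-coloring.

Step 1: Attempt 2-coloring using BFS:
  Start at vertex 1, assign color 0
  Color vertex 2 with color 1 (neighbor of 1)
  Color vertex 3 with color 1 (neighbor of 1)
  Color vertex 4 with color 1 (neighbor of 1)
  Color vertex 5 with color 1 (neighbor of 1)

Step 2: Conflict found! Vertices 2 and 3 are adjacent but have the same color.
This means the graph contains an odd cycle.

The graph is NOT bipartite.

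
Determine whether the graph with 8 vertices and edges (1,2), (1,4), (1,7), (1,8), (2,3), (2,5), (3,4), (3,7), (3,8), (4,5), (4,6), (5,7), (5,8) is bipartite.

Step 1: Attempt 2-coloring using BFS:
  Start at vertex 1, assign color 0
  Color vertex 2 with color 1 (neighbor of 1)
  Color vertex 4 with color 1 (neighbor of 1)
  Color vertex 7 with color 1 (neighbor of 1)
  Color vertex 8 with color 1 (neighbor of 1)
  Color vertex 3 with color 0 (neighbor of 2)
  Color vertex 5 with color 0 (neighbor of 2)
  Color vertex 6 with color 0 (neighbor of 4)

Step 2: 2-coloring succeeded. No conflicts found.
  Set A (color 0): {1, 3, 5, 6}
  Set B (color 1): {2, 4, 7, 8}

The graph is bipartite with partition {1, 3, 5, 6}, {2, 4, 7, 8}.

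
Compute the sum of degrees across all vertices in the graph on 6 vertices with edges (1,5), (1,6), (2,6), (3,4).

Step 1: Count edges incident to each vertex:
  deg(1) = 2 (neighbors: 5, 6)
  deg(2) = 1 (neighbors: 6)
  deg(3) = 1 (neighbors: 4)
  deg(4) = 1 (neighbors: 3)
  deg(5) = 1 (neighbors: 1)
  deg(6) = 2 (neighbors: 1, 2)

Step 2: Sum all degrees:
  2 + 1 + 1 + 1 + 1 + 2 = 8

Verification: sum of degrees = 2 * |E| = 2 * 4 = 8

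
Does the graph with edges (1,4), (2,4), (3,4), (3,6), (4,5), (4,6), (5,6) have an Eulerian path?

Step 1: Find the degree of each vertex:
  deg(1) = 1
  deg(2) = 1
  deg(3) = 2
  deg(4) = 5
  deg(5) = 2
  deg(6) = 3

Step 2: Count vertices with odd degree:
  Odd-degree vertices: 1, 2, 4, 6 (4 total)

Step 3: Apply Euler's theorem:
  - Eulerian circuit exists iff graph is connected and all vertices have even degree
  - Eulerian path exists iff graph is connected and has 0 or 2 odd-degree vertices

Graph has 4 odd-degree vertices (need 0 or 2).
Neither Eulerian path nor Eulerian circuit exists.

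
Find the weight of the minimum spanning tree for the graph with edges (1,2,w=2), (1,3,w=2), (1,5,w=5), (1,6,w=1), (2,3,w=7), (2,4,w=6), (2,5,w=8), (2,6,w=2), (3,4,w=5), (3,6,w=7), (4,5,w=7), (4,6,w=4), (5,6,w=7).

Apply Kruskal's algorithm (sort edges by weight, add if no cycle):

Sorted edges by weight:
  (1,6) w=1
  (1,2) w=2
  (1,3) w=2
  (2,6) w=2
  (4,6) w=4
  (1,5) w=5
  (3,4) w=5
  (2,4) w=6
  (2,3) w=7
  (3,6) w=7
  (4,5) w=7
  (5,6) w=7
  (2,5) w=8

Add edge (1,6) w=1 -- no cycle. Running total: 1
Add edge (1,2) w=2 -- no cycle. Running total: 3
Add edge (1,3) w=2 -- no cycle. Running total: 5
Skip edge (2,6) w=2 -- would create cycle
Add edge (4,6) w=4 -- no cycle. Running total: 9
Add edge (1,5) w=5 -- no cycle. Running total: 14

MST edges: (1,6,w=1), (1,2,w=2), (1,3,w=2), (4,6,w=4), (1,5,w=5)
Total MST weight: 1 + 2 + 2 + 4 + 5 = 14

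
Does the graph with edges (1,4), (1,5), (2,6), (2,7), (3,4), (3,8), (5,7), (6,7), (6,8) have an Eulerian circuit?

Step 1: Find the degree of each vertex:
  deg(1) = 2
  deg(2) = 2
  deg(3) = 2
  deg(4) = 2
  deg(5) = 2
  deg(6) = 3
  deg(7) = 3
  deg(8) = 2

Step 2: Count vertices with odd degree:
  Odd-degree vertices: 6, 7 (2 total)

Step 3: Apply Euler's theorem:
  - Eulerian circuit exists iff graph is connected and all vertices have even degree
  - Eulerian path exists iff graph is connected and has 0 or 2 odd-degree vertices

Graph is connected with exactly 2 odd-degree vertices (6, 7).
Eulerian path exists (starting and ending at the odd-degree vertices), but no Eulerian circuit.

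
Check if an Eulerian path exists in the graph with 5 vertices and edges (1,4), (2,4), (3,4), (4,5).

Step 1: Find the degree of each vertex:
  deg(1) = 1
  deg(2) = 1
  deg(3) = 1
  deg(4) = 4
  deg(5) = 1

Step 2: Count vertices with odd degree:
  Odd-degree vertices: 1, 2, 3, 5 (4 total)

Step 3: Apply Euler's theorem:
  - Eulerian circuit exists iff graph is connected and all vertices have even degree
  - Eulerian path exists iff graph is connected and has 0 or 2 odd-degree vertices

Graph has 4 odd-degree vertices (need 0 or 2).
Neither Eulerian path nor Eulerian circuit exists.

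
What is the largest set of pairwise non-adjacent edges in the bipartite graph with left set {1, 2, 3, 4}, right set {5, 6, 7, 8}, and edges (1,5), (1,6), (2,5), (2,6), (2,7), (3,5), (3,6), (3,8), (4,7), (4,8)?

Step 1: List the neighbors of each left vertex:
  1: 5, 6
  2: 5, 6, 7
  3: 5, 6, 8
  4: 7, 8

Step 2: Greedily match left vertices, then look for augmenting paths:
  Match 1 -- 5
  Match 2 -- 6
  Match 3 -- 8
  Match 4 -- 7
  No augmenting path remains.

Step 3: Verify this is maximum:
  Matching size 4 = min(|L|, |R|) = min(4, 4), which is an upper bound, so this matching is maximum.

Maximum matching: {(1,5), (2,6), (3,8), (4,7)}
Size: 4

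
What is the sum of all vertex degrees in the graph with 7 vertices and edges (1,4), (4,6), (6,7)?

Step 1: Count edges incident to each vertex:
  deg(1) = 1 (neighbors: 4)
  deg(2) = 0 (neighbors: none)
  deg(3) = 0 (neighbors: none)
  deg(4) = 2 (neighbors: 1, 6)
  deg(5) = 0 (neighbors: none)
  deg(6) = 2 (neighbors: 4, 7)
  deg(7) = 1 (neighbors: 6)

Step 2: Sum all degrees:
  1 + 0 + 0 + 2 + 0 + 2 + 1 = 6

Verification: sum of degrees = 2 * |E| = 2 * 3 = 6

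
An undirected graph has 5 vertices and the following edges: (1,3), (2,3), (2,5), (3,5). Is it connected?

Step 1: Build adjacency list from edges:
  1: 3
  2: 3, 5
  3: 1, 2, 5
  4: (none)
  5: 2, 3

Step 2: Run BFS/DFS from vertex 1:
  Visited: {1, 3, 2, 5}
  Reached 4 of 5 vertices

Step 3: Only 4 of 5 vertices reached. Graph is disconnected.
Connected components: {1, 2, 3, 5}, {4}
Answer: No, the graph is not connected (2 components).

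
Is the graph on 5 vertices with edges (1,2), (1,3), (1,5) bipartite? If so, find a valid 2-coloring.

Step 1: Attempt 2-coloring using BFS:
  Start at vertex 1, assign color 0
  Color vertex 2 with color 1 (neighbor of 1)
  Color vertex 3 with color 1 (neighbor of 1)
  Color vertex 5 with color 1 (neighbor of 1)
  Start new component at vertex 4, assign color 0

Step 2: 2-coloring succeeded. No conflicts found.
  Set A (color 0): {1, 4}
  Set B (color 1): {2, 3, 5}

The graph is bipartite with partition {1, 4}, {2, 3, 5}.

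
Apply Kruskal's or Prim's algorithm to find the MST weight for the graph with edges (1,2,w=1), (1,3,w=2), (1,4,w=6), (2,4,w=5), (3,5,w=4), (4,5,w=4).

Apply Kruskal's algorithm (sort edges by weight, add if no cycle):

Sorted edges by weight:
  (1,2) w=1
  (1,3) w=2
  (3,5) w=4
  (4,5) w=4
  (2,4) w=5
  (1,4) w=6

Add edge (1,2) w=1 -- no cycle. Running total: 1
Add edge (1,3) w=2 -- no cycle. Running total: 3
Add edge (3,5) w=4 -- no cycle. Running total: 7
Add edge (4,5) w=4 -- no cycle. Running total: 11

MST edges: (1,2,w=1), (1,3,w=2), (3,5,w=4), (4,5,w=4)
Total MST weight: 1 + 2 + 4 + 4 = 11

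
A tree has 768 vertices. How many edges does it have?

A tree on n vertices always has exactly n - 1 edges.
For n = 768: edges = 768 - 1 = 767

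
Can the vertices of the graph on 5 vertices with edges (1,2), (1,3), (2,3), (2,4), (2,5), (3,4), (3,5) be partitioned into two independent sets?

Step 1: Attempt 2-coloring using BFS:
  Start at vertex 1, assign color 0
  Color vertex 2 with color 1 (neighbor of 1)
  Color vertex 3 with color 1 (neighbor of 1)

Step 2: Conflict found! Vertices 2 and 3 are adjacent but have the same color.
This means the graph contains an odd cycle.

The graph is NOT bipartite.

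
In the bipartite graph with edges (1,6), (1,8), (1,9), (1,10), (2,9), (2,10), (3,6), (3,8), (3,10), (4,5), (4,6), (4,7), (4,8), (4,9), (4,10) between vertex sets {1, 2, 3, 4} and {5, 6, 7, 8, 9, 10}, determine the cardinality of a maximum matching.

Step 1: List the neighbors of each left vertex:
  1: 6, 8, 9, 10
  2: 9, 10
  3: 6, 8, 10
  4: 5, 6, 7, 8, 9, 10

Step 2: Greedily match left vertices, then look for augmenting paths:
  Match 1 -- 6
  Match 2 -- 9
  Match 3 -- 8
  Match 4 -- 5
  No augmenting path remains.

Step 3: Verify this is maximum:
  Matching size 4 = min(|L|, |R|) = min(4, 6), which is an upper bound, so this matching is maximum.

Maximum matching: {(1,6), (2,9), (3,8), (4,5)}
Size: 4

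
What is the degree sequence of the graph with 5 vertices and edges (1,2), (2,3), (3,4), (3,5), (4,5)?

Step 1: Count edges incident to each vertex:
  deg(1) = 1 (neighbors: 2)
  deg(2) = 2 (neighbors: 1, 3)
  deg(3) = 3 (neighbors: 2, 4, 5)
  deg(4) = 2 (neighbors: 3, 5)
  deg(5) = 2 (neighbors: 3, 4)

Step 2: Sort degrees in non-increasing order:
  Degrees: [1, 2, 3, 2, 2] -> sorted: [3, 2, 2, 2, 1]

Degree sequence: [3, 2, 2, 2, 1]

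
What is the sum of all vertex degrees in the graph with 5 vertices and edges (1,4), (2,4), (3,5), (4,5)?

Step 1: Count edges incident to each vertex:
  deg(1) = 1 (neighbors: 4)
  deg(2) = 1 (neighbors: 4)
  deg(3) = 1 (neighbors: 5)
  deg(4) = 3 (neighbors: 1, 2, 5)
  deg(5) = 2 (neighbors: 3, 4)

Step 2: Sum all degrees:
  1 + 1 + 1 + 3 + 2 = 8

Verification: sum of degrees = 2 * |E| = 2 * 4 = 8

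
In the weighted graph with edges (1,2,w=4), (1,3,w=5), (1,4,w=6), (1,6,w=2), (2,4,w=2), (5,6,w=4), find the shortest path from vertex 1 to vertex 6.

Step 1: Build adjacency list with weights:
  1: 2(w=4), 3(w=5), 4(w=6), 6(w=2)
  2: 1(w=4), 4(w=2)
  3: 1(w=5)
  4: 1(w=6), 2(w=2)
  5: 6(w=4)
  6: 1(w=2), 5(w=4)

Step 2: Apply Dijkstra's algorithm from vertex 1:
  Visit vertex 1 (distance=0)
    Update dist[2] = 4
    Update dist[3] = 5
    Update dist[4] = 6
    Update dist[6] = 2
  Visit vertex 6 (distance=2)
    Update dist[5] = 6

Step 3: Shortest path: 1 -> 6
Total weight: 2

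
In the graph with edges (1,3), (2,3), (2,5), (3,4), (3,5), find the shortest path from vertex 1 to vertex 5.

Step 1: Build adjacency list:
  1: 3
  2: 3, 5
  3: 1, 2, 4, 5
  4: 3
  5: 2, 3

Step 2: BFS from vertex 1 to find shortest path to 5:
  vertex 3 reached at distance 1
  vertex 2 reached at distance 2
  vertex 4 reached at distance 2
  vertex 5 reached at distance 2

Step 3: Shortest path: 1 -> 3 -> 5
Path length: 2 edges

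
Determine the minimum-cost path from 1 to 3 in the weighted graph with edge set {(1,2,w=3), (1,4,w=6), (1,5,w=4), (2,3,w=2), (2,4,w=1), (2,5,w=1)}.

Step 1: Build adjacency list with weights:
  1: 2(w=3), 4(w=6), 5(w=4)
  2: 1(w=3), 3(w=2), 4(w=1), 5(w=1)
  3: 2(w=2)
  4: 1(w=6), 2(w=1)
  5: 1(w=4), 2(w=1)

Step 2: Apply Dijkstra's algorithm from vertex 1:
  Visit vertex 1 (distance=0)
    Update dist[2] = 3
    Update dist[4] = 6
    Update dist[5] = 4
  Visit vertex 2 (distance=3)
    Update dist[3] = 5
    Update dist[4] = 4
  Visit vertex 4 (distance=4)
  Visit vertex 5 (distance=4)
  Visit vertex 3 (distance=5)

Step 3: Shortest path: 1 -> 2 -> 3
Total weight: 3 + 2 = 5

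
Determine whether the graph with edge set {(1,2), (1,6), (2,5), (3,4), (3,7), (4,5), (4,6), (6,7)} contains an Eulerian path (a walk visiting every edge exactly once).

Step 1: Find the degree of each vertex:
  deg(1) = 2
  deg(2) = 2
  deg(3) = 2
  deg(4) = 3
  deg(5) = 2
  deg(6) = 3
  deg(7) = 2

Step 2: Count vertices with odd degree:
  Odd-degree vertices: 4, 6 (2 total)

Step 3: Apply Euler's theorem:
  - Eulerian circuit exists iff graph is connected and all vertices have even degree
  - Eulerian path exists iff graph is connected and has 0 or 2 odd-degree vertices

Graph is connected with exactly 2 odd-degree vertices (4, 6).
Eulerian path exists (starting and ending at the odd-degree vertices), but no Eulerian circuit.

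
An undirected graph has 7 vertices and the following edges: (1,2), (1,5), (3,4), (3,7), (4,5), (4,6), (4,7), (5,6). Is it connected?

Step 1: Build adjacency list from edges:
  1: 2, 5
  2: 1
  3: 4, 7
  4: 3, 5, 6, 7
  5: 1, 4, 6
  6: 4, 5
  7: 3, 4

Step 2: Run BFS/DFS from vertex 1:
  Visited: {1, 2, 5, 4, 6, 3, 7}
  Reached 7 of 7 vertices

Step 3: All 7 vertices reached from vertex 1, so the graph is connected.
Answer: Yes, the graph is connected.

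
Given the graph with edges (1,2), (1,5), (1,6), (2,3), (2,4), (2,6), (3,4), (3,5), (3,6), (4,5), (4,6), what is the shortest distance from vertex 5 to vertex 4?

Step 1: Build adjacency list:
  1: 2, 5, 6
  2: 1, 3, 4, 6
  3: 2, 4, 5, 6
  4: 2, 3, 5, 6
  5: 1, 3, 4
  6: 1, 2, 3, 4

Step 2: BFS from vertex 5 to find shortest path to 4:
  vertex 1 reached at distance 1
  vertex 3 reached at distance 1
  vertex 4 reached at distance 1

Step 3: Shortest path: 5 -> 4
Path length: 1 edge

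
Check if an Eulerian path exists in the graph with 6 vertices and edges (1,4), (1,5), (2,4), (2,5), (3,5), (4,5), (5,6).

Step 1: Find the degree of each vertex:
  deg(1) = 2
  deg(2) = 2
  deg(3) = 1
  deg(4) = 3
  deg(5) = 5
  deg(6) = 1

Step 2: Count vertices with odd degree:
  Odd-degree vertices: 3, 4, 5, 6 (4 total)

Step 3: Apply Euler's theorem:
  - Eulerian circuit exists iff graph is connected and all vertices have even degree
  - Eulerian path exists iff graph is connected and has 0 or 2 odd-degree vertices

Graph has 4 odd-degree vertices (need 0 or 2).
Neither Eulerian path nor Eulerian circuit exists.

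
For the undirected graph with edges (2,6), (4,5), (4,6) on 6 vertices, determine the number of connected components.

Step 1: Build adjacency list from edges:
  1: (none)
  2: 6
  3: (none)
  4: 5, 6
  5: 4
  6: 2, 4

Step 2: Run BFS/DFS from vertex 1:
  Visited: {1}
  Reached 1 of 6 vertices

Step 3: Only 1 of 6 vertices reached. Graph is disconnected.
Connected components: {1}, {2, 4, 5, 6}, {3}
Number of connected components: 3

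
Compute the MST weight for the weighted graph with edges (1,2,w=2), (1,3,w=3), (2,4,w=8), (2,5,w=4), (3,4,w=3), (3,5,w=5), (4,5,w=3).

Apply Kruskal's algorithm (sort edges by weight, add if no cycle):

Sorted edges by weight:
  (1,2) w=2
  (1,3) w=3
  (3,4) w=3
  (4,5) w=3
  (2,5) w=4
  (3,5) w=5
  (2,4) w=8

Add edge (1,2) w=2 -- no cycle. Running total: 2
Add edge (1,3) w=3 -- no cycle. Running total: 5
Add edge (3,4) w=3 -- no cycle. Running total: 8
Add edge (4,5) w=3 -- no cycle. Running total: 11

MST edges: (1,2,w=2), (1,3,w=3), (3,4,w=3), (4,5,w=3)
Total MST weight: 2 + 3 + 3 + 3 = 11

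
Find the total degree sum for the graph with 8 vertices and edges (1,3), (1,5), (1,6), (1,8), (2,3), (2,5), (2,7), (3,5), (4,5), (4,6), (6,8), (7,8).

Step 1: Count edges incident to each vertex:
  deg(1) = 4 (neighbors: 3, 5, 6, 8)
  deg(2) = 3 (neighbors: 3, 5, 7)
  deg(3) = 3 (neighbors: 1, 2, 5)
  deg(4) = 2 (neighbors: 5, 6)
  deg(5) = 4 (neighbors: 1, 2, 3, 4)
  deg(6) = 3 (neighbors: 1, 4, 8)
  deg(7) = 2 (neighbors: 2, 8)
  deg(8) = 3 (neighbors: 1, 6, 7)

Step 2: Sum all degrees:
  4 + 3 + 3 + 2 + 4 + 3 + 2 + 3 = 24

Verification: sum of degrees = 2 * |E| = 2 * 12 = 24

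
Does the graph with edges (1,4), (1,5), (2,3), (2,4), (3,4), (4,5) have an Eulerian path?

Step 1: Find the degree of each vertex:
  deg(1) = 2
  deg(2) = 2
  deg(3) = 2
  deg(4) = 4
  deg(5) = 2

Step 2: Count vertices with odd degree:
  All vertices have even degree (0 odd-degree vertices)

Step 3: Apply Euler's theorem:
  - Eulerian circuit exists iff graph is connected and all vertices have even degree
  - Eulerian path exists iff graph is connected and has 0 or 2 odd-degree vertices

Graph is connected with 0 odd-degree vertices.
Both Eulerian circuit and Eulerian path exist.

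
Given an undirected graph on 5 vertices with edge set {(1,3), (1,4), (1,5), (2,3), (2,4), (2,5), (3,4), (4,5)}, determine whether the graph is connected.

Step 1: Build adjacency list from edges:
  1: 3, 4, 5
  2: 3, 4, 5
  3: 1, 2, 4
  4: 1, 2, 3, 5
  5: 1, 2, 4

Step 2: Run BFS/DFS from vertex 1:
  Visited: {1, 3, 4, 5, 2}
  Reached 5 of 5 vertices

Step 3: All 5 vertices reached from vertex 1, so the graph is connected.
Answer: Yes, the graph is connected.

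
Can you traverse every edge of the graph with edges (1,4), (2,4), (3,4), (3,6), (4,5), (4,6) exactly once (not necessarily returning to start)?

Step 1: Find the degree of each vertex:
  deg(1) = 1
  deg(2) = 1
  deg(3) = 2
  deg(4) = 5
  deg(5) = 1
  deg(6) = 2

Step 2: Count vertices with odd degree:
  Odd-degree vertices: 1, 2, 4, 5 (4 total)

Step 3: Apply Euler's theorem:
  - Eulerian circuit exists iff graph is connected and all vertices have even degree
  - Eulerian path exists iff graph is connected and has 0 or 2 odd-degree vertices

Graph has 4 odd-degree vertices (need 0 or 2).
Neither Eulerian path nor Eulerian circuit exists.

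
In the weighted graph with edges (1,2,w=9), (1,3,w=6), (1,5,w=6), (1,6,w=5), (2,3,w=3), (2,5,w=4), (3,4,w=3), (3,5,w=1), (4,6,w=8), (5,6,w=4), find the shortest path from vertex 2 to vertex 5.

Step 1: Build adjacency list with weights:
  1: 2(w=9), 3(w=6), 5(w=6), 6(w=5)
  2: 1(w=9), 3(w=3), 5(w=4)
  3: 1(w=6), 2(w=3), 4(w=3), 5(w=1)
  4: 3(w=3), 6(w=8)
  5: 1(w=6), 2(w=4), 3(w=1), 6(w=4)
  6: 1(w=5), 4(w=8), 5(w=4)

Step 2: Apply Dijkstra's algorithm from vertex 2:
  Visit vertex 2 (distance=0)
    Update dist[1] = 9
    Update dist[3] = 3
    Update dist[5] = 4
  Visit vertex 3 (distance=3)
    Update dist[4] = 6
  Visit vertex 5 (distance=4)
    Update dist[6] = 8

Step 3: Shortest path: 2 -> 5
Total weight: 4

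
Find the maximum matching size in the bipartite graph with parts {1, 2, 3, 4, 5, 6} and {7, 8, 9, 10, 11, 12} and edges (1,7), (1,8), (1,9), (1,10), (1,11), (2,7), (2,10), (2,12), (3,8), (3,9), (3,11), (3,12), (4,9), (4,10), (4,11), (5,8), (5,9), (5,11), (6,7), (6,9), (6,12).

Step 1: List the neighbors of each left vertex:
  1: 7, 8, 9, 10, 11
  2: 7, 10, 12
  3: 8, 9, 11, 12
  4: 9, 10, 11
  5: 8, 9, 11
  6: 7, 9, 12

Step 2: Greedily match left vertices, then look for augmenting paths:
  Match 1 -- 7
  Match 2 -- 10
  Match 3 -- 8
  Match 4 -- 9
  Match 5 -- 11
  Match 6 -- 12
  No augmenting path remains.

Step 3: Verify this is maximum:
  Matching size 6 = min(|L|, |R|) = min(6, 6), which is an upper bound, so this matching is maximum.

Maximum matching: {(1,7), (2,10), (3,8), (4,9), (5,11), (6,12)}
Size: 6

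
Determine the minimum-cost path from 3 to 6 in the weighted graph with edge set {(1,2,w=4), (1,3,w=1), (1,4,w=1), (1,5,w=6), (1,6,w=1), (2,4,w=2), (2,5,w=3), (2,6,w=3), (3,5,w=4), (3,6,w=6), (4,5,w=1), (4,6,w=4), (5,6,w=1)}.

Step 1: Build adjacency list with weights:
  1: 2(w=4), 3(w=1), 4(w=1), 5(w=6), 6(w=1)
  2: 1(w=4), 4(w=2), 5(w=3), 6(w=3)
  3: 1(w=1), 5(w=4), 6(w=6)
  4: 1(w=1), 2(w=2), 5(w=1), 6(w=4)
  5: 1(w=6), 2(w=3), 3(w=4), 4(w=1), 6(w=1)
  6: 1(w=1), 2(w=3), 3(w=6), 4(w=4), 5(w=1)

Step 2: Apply Dijkstra's algorithm from vertex 3:
  Visit vertex 3 (distance=0)
    Update dist[1] = 1
    Update dist[5] = 4
    Update dist[6] = 6
  Visit vertex 1 (distance=1)
    Update dist[2] = 5
    Update dist[4] = 2
    Update dist[6] = 2
  Visit vertex 4 (distance=2)
    Update dist[2] = 4
    Update dist[5] = 3
  Visit vertex 6 (distance=2)

Step 3: Shortest path: 3 -> 1 -> 6
Total weight: 1 + 1 = 2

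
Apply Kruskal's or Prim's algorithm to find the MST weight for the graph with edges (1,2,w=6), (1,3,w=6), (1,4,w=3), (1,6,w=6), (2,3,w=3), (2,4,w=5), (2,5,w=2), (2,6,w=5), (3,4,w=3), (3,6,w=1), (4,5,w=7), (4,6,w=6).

Apply Kruskal's algorithm (sort edges by weight, add if no cycle):

Sorted edges by weight:
  (3,6) w=1
  (2,5) w=2
  (1,4) w=3
  (2,3) w=3
  (3,4) w=3
  (2,6) w=5
  (2,4) w=5
  (1,3) w=6
  (1,2) w=6
  (1,6) w=6
  (4,6) w=6
  (4,5) w=7

Add edge (3,6) w=1 -- no cycle. Running total: 1
Add edge (2,5) w=2 -- no cycle. Running total: 3
Add edge (1,4) w=3 -- no cycle. Running total: 6
Add edge (2,3) w=3 -- no cycle. Running total: 9
Add edge (3,4) w=3 -- no cycle. Running total: 12

MST edges: (3,6,w=1), (2,5,w=2), (1,4,w=3), (2,3,w=3), (3,4,w=3)
Total MST weight: 1 + 2 + 3 + 3 + 3 = 12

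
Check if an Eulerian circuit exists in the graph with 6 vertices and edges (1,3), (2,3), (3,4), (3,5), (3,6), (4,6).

Step 1: Find the degree of each vertex:
  deg(1) = 1
  deg(2) = 1
  deg(3) = 5
  deg(4) = 2
  deg(5) = 1
  deg(6) = 2

Step 2: Count vertices with odd degree:
  Odd-degree vertices: 1, 2, 3, 5 (4 total)

Step 3: Apply Euler's theorem:
  - Eulerian circuit exists iff graph is connected and all vertices have even degree
  - Eulerian path exists iff graph is connected and has 0 or 2 odd-degree vertices

Graph has 4 odd-degree vertices (need 0 or 2).
Neither Eulerian path nor Eulerian circuit exists.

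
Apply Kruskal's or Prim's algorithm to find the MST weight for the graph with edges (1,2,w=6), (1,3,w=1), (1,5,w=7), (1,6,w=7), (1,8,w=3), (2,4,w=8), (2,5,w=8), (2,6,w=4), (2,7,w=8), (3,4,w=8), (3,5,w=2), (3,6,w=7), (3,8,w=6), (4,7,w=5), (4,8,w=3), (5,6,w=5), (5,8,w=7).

Apply Kruskal's algorithm (sort edges by weight, add if no cycle):

Sorted edges by weight:
  (1,3) w=1
  (3,5) w=2
  (1,8) w=3
  (4,8) w=3
  (2,6) w=4
  (4,7) w=5
  (5,6) w=5
  (1,2) w=6
  (3,8) w=6
  (1,5) w=7
  (1,6) w=7
  (3,6) w=7
  (5,8) w=7
  (2,4) w=8
  (2,5) w=8
  (2,7) w=8
  (3,4) w=8

Add edge (1,3) w=1 -- no cycle. Running total: 1
Add edge (3,5) w=2 -- no cycle. Running total: 3
Add edge (1,8) w=3 -- no cycle. Running total: 6
Add edge (4,8) w=3 -- no cycle. Running total: 9
Add edge (2,6) w=4 -- no cycle. Running total: 13
Add edge (4,7) w=5 -- no cycle. Running total: 18
Add edge (5,6) w=5 -- no cycle. Running total: 23

MST edges: (1,3,w=1), (3,5,w=2), (1,8,w=3), (4,8,w=3), (2,6,w=4), (4,7,w=5), (5,6,w=5)
Total MST weight: 1 + 2 + 3 + 3 + 4 + 5 + 5 = 23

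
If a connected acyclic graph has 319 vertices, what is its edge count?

A tree on n vertices always has exactly n - 1 edges.
For n = 319: edges = 319 - 1 = 318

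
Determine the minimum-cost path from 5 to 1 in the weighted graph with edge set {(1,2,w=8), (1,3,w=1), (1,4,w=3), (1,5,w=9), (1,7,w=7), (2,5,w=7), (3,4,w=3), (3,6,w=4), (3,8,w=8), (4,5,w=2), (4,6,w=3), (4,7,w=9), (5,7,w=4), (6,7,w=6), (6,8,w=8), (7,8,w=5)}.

Step 1: Build adjacency list with weights:
  1: 2(w=8), 3(w=1), 4(w=3), 5(w=9), 7(w=7)
  2: 1(w=8), 5(w=7)
  3: 1(w=1), 4(w=3), 6(w=4), 8(w=8)
  4: 1(w=3), 3(w=3), 5(w=2), 6(w=3), 7(w=9)
  5: 1(w=9), 2(w=7), 4(w=2), 7(w=4)
  6: 3(w=4), 4(w=3), 7(w=6), 8(w=8)
  7: 1(w=7), 4(w=9), 5(w=4), 6(w=6), 8(w=5)
  8: 3(w=8), 6(w=8), 7(w=5)

Step 2: Apply Dijkstra's algorithm from vertex 5:
  Visit vertex 5 (distance=0)
    Update dist[1] = 9
    Update dist[2] = 7
    Update dist[4] = 2
    Update dist[7] = 4
  Visit vertex 4 (distance=2)
    Update dist[1] = 5
    Update dist[3] = 5
    Update dist[6] = 5
  Visit vertex 7 (distance=4)
    Update dist[8] = 9
  Visit vertex 1 (distance=5)

Step 3: Shortest path: 5 -> 4 -> 1
Total weight: 2 + 3 = 5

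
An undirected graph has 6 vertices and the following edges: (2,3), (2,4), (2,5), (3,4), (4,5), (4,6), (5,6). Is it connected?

Step 1: Build adjacency list from edges:
  1: (none)
  2: 3, 4, 5
  3: 2, 4
  4: 2, 3, 5, 6
  5: 2, 4, 6
  6: 4, 5

Step 2: Run BFS/DFS from vertex 1:
  Visited: {1}
  Reached 1 of 6 vertices

Step 3: Only 1 of 6 vertices reached. Graph is disconnected.
Connected components: {1}, {2, 3, 4, 5, 6}
Answer: No, the graph is not connected (2 components).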